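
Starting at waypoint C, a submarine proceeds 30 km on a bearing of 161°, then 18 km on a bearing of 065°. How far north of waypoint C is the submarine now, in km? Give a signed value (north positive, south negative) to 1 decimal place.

-20.8 km

Leg 1 (161°, 30 km): east 30 sin 161° = 9.77, north 30 cos 161° = -28.37
Leg 2 (065°, 18 km): east 18 sin 65° = 16.31, north 18 cos 65° = 7.61
Net north component: -20.76 km.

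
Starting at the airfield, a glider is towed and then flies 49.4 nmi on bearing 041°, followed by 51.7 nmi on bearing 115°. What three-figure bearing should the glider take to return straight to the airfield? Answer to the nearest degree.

Leg 1 (041°, 49.4 nmi): east 49.4 sin 41° = 32.41, north 49.4 cos 41° = 37.28
Leg 2 (115°, 51.7 nmi): east 51.7 sin 115° = 46.86, north 51.7 cos 115° = -21.85
Net displacement: 79.27 east, 15.43 north. Direction back to start is (-79.27, -15.43): bearing = atan2(-79.27, -15.43) mod 360° = 258.98° ≈ 259°.

259°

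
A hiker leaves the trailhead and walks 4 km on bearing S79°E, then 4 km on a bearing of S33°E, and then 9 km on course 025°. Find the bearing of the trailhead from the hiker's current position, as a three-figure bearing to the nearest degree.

Leg 1 (S79°E, 4 km): east 4 sin 101° = 3.93, north 4 cos 101° = -0.76
Leg 2 (S33°E, 4 km): east 4 sin 147° = 2.18, north 4 cos 147° = -3.35
Leg 3 (025°, 9 km): east 9 sin 25° = 3.80, north 9 cos 25° = 8.16
Net displacement: 9.91 east, 4.04 north. Direction back to start is (-9.91, -4.04): bearing = atan2(-9.91, -4.04) mod 360° = 247.82° ≈ 248°.

248°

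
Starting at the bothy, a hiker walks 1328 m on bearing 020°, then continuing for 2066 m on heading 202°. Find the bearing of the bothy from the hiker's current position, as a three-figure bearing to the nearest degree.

Leg 1 (020°, 1328 m): east 1328 sin 20° = 454.20, north 1328 cos 20° = 1247.91
Leg 2 (202°, 2066 m): east 2066 sin 202° = -773.94, north 2066 cos 202° = -1915.56
Net displacement: -319.73 east, -667.65 north. Direction back to start is (319.73, 667.65): bearing = atan2(319.73, 667.65) mod 360° = 25.59° ≈ 026°.

026°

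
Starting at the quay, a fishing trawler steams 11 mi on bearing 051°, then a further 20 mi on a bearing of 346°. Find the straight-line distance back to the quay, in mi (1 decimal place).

26.6 mi

Leg 1 (051°, 11 mi): east 11 sin 51° = 8.55, north 11 cos 51° = 6.92
Leg 2 (346°, 20 mi): east 20 sin 346° = -4.84, north 20 cos 346° = 19.41
Net: 3.71 east, 26.33 north. Distance = √((3.71)² + (26.33)²) = 26.589 mi.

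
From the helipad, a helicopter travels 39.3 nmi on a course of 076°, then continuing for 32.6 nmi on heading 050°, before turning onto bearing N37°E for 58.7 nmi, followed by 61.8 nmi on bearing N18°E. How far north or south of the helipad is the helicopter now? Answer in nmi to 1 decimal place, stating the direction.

Leg 1 (076°, 39.3 nmi): east 39.3 sin 76° = 38.13, north 39.3 cos 76° = 9.51
Leg 2 (050°, 32.6 nmi): east 32.6 sin 50° = 24.97, north 32.6 cos 50° = 20.95
Leg 3 (N37°E, 58.7 nmi): east 58.7 sin 37° = 35.33, north 58.7 cos 37° = 46.88
Leg 4 (N18°E, 61.8 nmi): east 61.8 sin 18° = 19.10, north 61.8 cos 18° = 58.78
Net north component: 136.12 nmi.

136.1 nmi north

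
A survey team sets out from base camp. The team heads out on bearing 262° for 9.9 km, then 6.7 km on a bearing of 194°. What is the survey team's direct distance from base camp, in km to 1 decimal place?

13.9 km

Leg 1 (262°, 9.9 km): east 9.9 sin 262° = -9.80, north 9.9 cos 262° = -1.38
Leg 2 (194°, 6.7 km): east 6.7 sin 194° = -1.62, north 6.7 cos 194° = -6.50
Net: -11.42 east, -7.88 north. Distance = √((-11.42)² + (-7.88)²) = 13.878 km.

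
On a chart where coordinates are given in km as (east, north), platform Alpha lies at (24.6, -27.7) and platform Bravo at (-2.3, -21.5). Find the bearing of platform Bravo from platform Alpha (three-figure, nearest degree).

283°

Δeast = -2.3 − 24.6 = -26.90; Δnorth = -21.5 − -27.7 = 6.20.
Bearing = atan2(Δeast, Δnorth) mod 360° = 282.98° ≈ 283°.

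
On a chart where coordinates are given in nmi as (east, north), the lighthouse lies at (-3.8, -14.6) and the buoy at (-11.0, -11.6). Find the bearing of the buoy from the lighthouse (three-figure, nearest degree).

293°

Δeast = -11.0 − -3.8 = -7.20; Δnorth = -11.6 − -14.6 = 3.00.
Bearing = atan2(Δeast, Δnorth) mod 360° = 292.62° ≈ 293°.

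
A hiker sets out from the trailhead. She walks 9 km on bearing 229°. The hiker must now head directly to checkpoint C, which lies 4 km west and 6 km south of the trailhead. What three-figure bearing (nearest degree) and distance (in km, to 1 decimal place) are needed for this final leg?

092°, 2.8 km

Leg 1 (229°, 9 km): east 9 sin 229° = -6.79, north 9 cos 229° = -5.90
Current position: (-6.79, -5.90). Target: (-4, -6). Remaining: Δeast = 2.79, Δnorth = -0.10.
Bearing = atan2(2.79, -0.10) mod 360° = 91.96°; distance = √((2.79)² + (-0.10)²) = 2.794 km.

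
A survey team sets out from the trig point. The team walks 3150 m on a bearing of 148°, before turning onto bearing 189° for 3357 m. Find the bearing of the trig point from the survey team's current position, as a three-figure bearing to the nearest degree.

Leg 1 (148°, 3150 m): east 3150 sin 148° = 1669.25, north 3150 cos 148° = -2671.35
Leg 2 (189°, 3357 m): east 3357 sin 189° = -525.15, north 3357 cos 189° = -3315.67
Net displacement: 1144.10 east, -5987.02 north. Direction back to start is (-1144.10, 5987.02): bearing = atan2(-1144.10, 5987.02) mod 360° = 349.18° ≈ 349°.

349°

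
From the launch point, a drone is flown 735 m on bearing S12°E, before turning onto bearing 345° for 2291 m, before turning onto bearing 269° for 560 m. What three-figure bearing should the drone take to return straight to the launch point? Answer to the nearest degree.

Leg 1 (S12°E, 735 m): east 735 sin 168° = 152.82, north 735 cos 168° = -718.94
Leg 2 (345°, 2291 m): east 2291 sin 345° = -592.95, north 2291 cos 345° = 2212.94
Leg 3 (269°, 560 m): east 560 sin 269° = -559.91, north 560 cos 269° = -9.77
Net displacement: -1000.05 east, 1484.22 north. Direction back to start is (1000.05, -1484.22): bearing = atan2(1000.05, -1484.22) mod 360° = 146.03° ≈ 146°.

146°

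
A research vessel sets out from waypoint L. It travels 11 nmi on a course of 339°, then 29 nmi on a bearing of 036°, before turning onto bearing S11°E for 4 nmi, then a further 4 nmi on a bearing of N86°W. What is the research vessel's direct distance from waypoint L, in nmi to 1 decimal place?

31.7 nmi

Leg 1 (339°, 11 nmi): east 11 sin 339° = -3.94, north 11 cos 339° = 10.27
Leg 2 (036°, 29 nmi): east 29 sin 36° = 17.05, north 29 cos 36° = 23.46
Leg 3 (S11°E, 4 nmi): east 4 sin 169° = 0.76, north 4 cos 169° = -3.93
Leg 4 (N86°W, 4 nmi): east 4 sin 274° = -3.99, north 4 cos 274° = 0.28
Net: 9.88 east, 30.08 north. Distance = √((9.88)² + (30.08)²) = 31.663 nmi.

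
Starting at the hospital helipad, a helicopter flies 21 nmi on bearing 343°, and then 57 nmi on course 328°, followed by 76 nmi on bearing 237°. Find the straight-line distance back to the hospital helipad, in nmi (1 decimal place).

Leg 1 (343°, 21 nmi): east 21 sin 343° = -6.14, north 21 cos 343° = 20.08
Leg 2 (328°, 57 nmi): east 57 sin 328° = -30.21, north 57 cos 328° = 48.34
Leg 3 (237°, 76 nmi): east 76 sin 237° = -63.74, north 76 cos 237° = -41.39
Net: -100.08 east, 27.03 north. Distance = √((-100.08)² + (27.03)²) = 103.670 nmi.

103.7 nmi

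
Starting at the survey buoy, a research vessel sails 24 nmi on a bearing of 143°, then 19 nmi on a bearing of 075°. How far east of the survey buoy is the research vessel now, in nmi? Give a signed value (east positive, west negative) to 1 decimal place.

Leg 1 (143°, 24 nmi): east 24 sin 143° = 14.44, north 24 cos 143° = -19.17
Leg 2 (075°, 19 nmi): east 19 sin 75° = 18.35, north 19 cos 75° = 4.92
Net east component: 32.80 nmi.

32.8 nmi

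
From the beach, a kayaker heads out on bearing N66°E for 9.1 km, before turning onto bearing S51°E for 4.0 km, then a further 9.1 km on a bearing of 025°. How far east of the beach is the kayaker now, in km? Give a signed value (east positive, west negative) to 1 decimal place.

15.3 km

Leg 1 (N66°E, 9.1 km): east 9.1 sin 66° = 8.31, north 9.1 cos 66° = 3.70
Leg 2 (S51°E, 4.0 km): east 4.0 sin 129° = 3.11, north 4.0 cos 129° = -2.52
Leg 3 (025°, 9.1 km): east 9.1 sin 25° = 3.85, north 9.1 cos 25° = 8.25
Net east component: 15.27 km.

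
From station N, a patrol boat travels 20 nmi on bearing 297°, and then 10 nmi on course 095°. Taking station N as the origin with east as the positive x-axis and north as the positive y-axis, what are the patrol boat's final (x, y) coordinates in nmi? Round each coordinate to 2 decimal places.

(-7.86, 8.21)

Leg 1 (297°, 20 nmi): east 20 sin 297° = -17.82, north 20 cos 297° = 9.08
Leg 2 (095°, 10 nmi): east 10 sin 95° = 9.96, north 10 cos 95° = -0.87
Summing: -7.86 nmi east, 8.21 nmi north → (-7.86, 8.21).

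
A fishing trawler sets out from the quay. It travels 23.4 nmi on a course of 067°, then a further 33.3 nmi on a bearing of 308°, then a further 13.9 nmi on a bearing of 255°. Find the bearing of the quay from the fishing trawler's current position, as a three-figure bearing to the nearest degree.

145°

Leg 1 (067°, 23.4 nmi): east 23.4 sin 67° = 21.54, north 23.4 cos 67° = 9.14
Leg 2 (308°, 33.3 nmi): east 33.3 sin 308° = -26.24, north 33.3 cos 308° = 20.50
Leg 3 (255°, 13.9 nmi): east 13.9 sin 255° = -13.43, north 13.9 cos 255° = -3.60
Net displacement: -18.13 east, 26.05 north. Direction back to start is (18.13, -26.05): bearing = atan2(18.13, -26.05) mod 360° = 145.16° ≈ 145°.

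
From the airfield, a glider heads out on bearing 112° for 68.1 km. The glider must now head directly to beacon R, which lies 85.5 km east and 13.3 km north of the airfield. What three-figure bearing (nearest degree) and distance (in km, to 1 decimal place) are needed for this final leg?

Leg 1 (112°, 68.1 km): east 68.1 sin 112° = 63.14, north 68.1 cos 112° = -25.51
Current position: (63.14, -25.51). Target: (85.5, 13.3). Remaining: Δeast = 22.36, Δnorth = 38.81.
Bearing = atan2(22.36, 38.81) mod 360° = 29.95°; distance = √((22.36)² + (38.81)²) = 44.790 km.

030°, 44.8 km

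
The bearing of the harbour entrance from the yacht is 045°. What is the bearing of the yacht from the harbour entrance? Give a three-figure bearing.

225°

Back-bearing = 045° + 180° = 225°.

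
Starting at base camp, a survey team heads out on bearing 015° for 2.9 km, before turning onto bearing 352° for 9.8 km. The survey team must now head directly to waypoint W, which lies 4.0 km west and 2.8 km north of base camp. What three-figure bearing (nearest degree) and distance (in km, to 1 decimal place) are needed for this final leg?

199°, 10.3 km

Leg 1 (015°, 2.9 km): east 2.9 sin 15° = 0.75, north 2.9 cos 15° = 2.80
Leg 2 (352°, 9.8 km): east 9.8 sin 352° = -1.36, north 9.8 cos 352° = 9.70
Current position: (-0.61, 12.51). Target: (-4.0, 2.8). Remaining: Δeast = -3.39, Δnorth = -9.71.
Bearing = atan2(-3.39, -9.71) mod 360° = 199.24°; distance = √((-3.39)² + (-9.71)²) = 10.280 km.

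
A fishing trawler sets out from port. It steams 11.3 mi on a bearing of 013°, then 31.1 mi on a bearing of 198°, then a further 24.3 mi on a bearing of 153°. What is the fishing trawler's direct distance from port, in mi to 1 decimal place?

40.4 mi

Leg 1 (013°, 11.3 mi): east 11.3 sin 13° = 2.54, north 11.3 cos 13° = 11.01
Leg 2 (198°, 31.1 mi): east 31.1 sin 198° = -9.61, north 31.1 cos 198° = -29.58
Leg 3 (153°, 24.3 mi): east 24.3 sin 153° = 11.03, north 24.3 cos 153° = -21.65
Net: 3.96 east, -40.22 north. Distance = √((3.96)² + (-40.22)²) = 40.414 mi.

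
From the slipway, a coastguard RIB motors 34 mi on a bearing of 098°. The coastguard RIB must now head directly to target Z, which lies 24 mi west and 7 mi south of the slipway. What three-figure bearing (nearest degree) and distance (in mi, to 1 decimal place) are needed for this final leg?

Leg 1 (098°, 34 mi): east 34 sin 98° = 33.67, north 34 cos 98° = -4.73
Current position: (33.67, -4.73). Target: (-24, -7). Remaining: Δeast = -57.67, Δnorth = -2.27.
Bearing = atan2(-57.67, -2.27) mod 360° = 267.75°; distance = √((-57.67)² + (-2.27)²) = 57.714 mi.

268°, 57.7 mi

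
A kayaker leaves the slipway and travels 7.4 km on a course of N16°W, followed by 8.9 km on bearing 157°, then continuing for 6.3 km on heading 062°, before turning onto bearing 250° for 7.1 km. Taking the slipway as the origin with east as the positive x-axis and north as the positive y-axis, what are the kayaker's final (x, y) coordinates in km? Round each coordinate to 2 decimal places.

(0.33, -0.55)

Leg 1 (N16°W, 7.4 km): east 7.4 sin 344° = -2.04, north 7.4 cos 344° = 7.11
Leg 2 (157°, 8.9 km): east 8.9 sin 157° = 3.48, north 8.9 cos 157° = -8.19
Leg 3 (062°, 6.3 km): east 6.3 sin 62° = 5.56, north 6.3 cos 62° = 2.96
Leg 4 (250°, 7.1 km): east 7.1 sin 250° = -6.67, north 7.1 cos 250° = -2.43
Summing: 0.33 km east, -0.55 km north → (0.33, -0.55).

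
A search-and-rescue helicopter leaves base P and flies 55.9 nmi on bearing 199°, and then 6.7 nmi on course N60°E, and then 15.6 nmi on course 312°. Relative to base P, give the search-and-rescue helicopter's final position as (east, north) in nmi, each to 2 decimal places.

(-23.99, -39.07)

Leg 1 (199°, 55.9 nmi): east 55.9 sin 199° = -18.20, north 55.9 cos 199° = -52.85
Leg 2 (N60°E, 6.7 nmi): east 6.7 sin 60° = 5.80, north 6.7 cos 60° = 3.35
Leg 3 (312°, 15.6 nmi): east 15.6 sin 312° = -11.59, north 15.6 cos 312° = 10.44
Summing: -23.99 nmi east, -39.07 nmi north → (-23.99, -39.07).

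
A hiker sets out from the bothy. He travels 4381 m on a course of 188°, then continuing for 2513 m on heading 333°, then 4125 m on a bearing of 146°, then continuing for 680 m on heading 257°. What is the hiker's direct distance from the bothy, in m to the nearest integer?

5673 m

Leg 1 (188°, 4381 m): east 4381 sin 188° = -609.72, north 4381 cos 188° = -4338.36
Leg 2 (333°, 2513 m): east 2513 sin 333° = -1140.88, north 2513 cos 333° = 2239.10
Leg 3 (146°, 4125 m): east 4125 sin 146° = 2306.67, north 4125 cos 146° = -3419.78
Leg 4 (257°, 680 m): east 680 sin 257° = -662.57, north 680 cos 257° = -152.97
Net: -106.50 east, -5672.01 north. Distance = √((-106.50)² + (-5672.01)²) = 5673.011 m.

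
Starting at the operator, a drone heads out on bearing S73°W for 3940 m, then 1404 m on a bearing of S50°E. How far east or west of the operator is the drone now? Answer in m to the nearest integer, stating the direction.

2692 m west

Leg 1 (S73°W, 3940 m): east 3940 sin 253° = -3767.84, north 3940 cos 253° = -1151.94
Leg 2 (S50°E, 1404 m): east 1404 sin 130° = 1075.53, north 1404 cos 130° = -902.47
Net east component: -2692.31 m.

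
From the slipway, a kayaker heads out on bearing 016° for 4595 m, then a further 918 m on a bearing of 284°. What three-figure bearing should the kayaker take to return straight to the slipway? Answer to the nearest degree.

185°

Leg 1 (016°, 4595 m): east 4595 sin 16° = 1266.55, north 4595 cos 16° = 4417.00
Leg 2 (284°, 918 m): east 918 sin 284° = -890.73, north 918 cos 284° = 222.08
Net displacement: 375.82 east, 4639.08 north. Direction back to start is (-375.82, -4639.08): bearing = atan2(-375.82, -4639.08) mod 360° = 184.63° ≈ 185°.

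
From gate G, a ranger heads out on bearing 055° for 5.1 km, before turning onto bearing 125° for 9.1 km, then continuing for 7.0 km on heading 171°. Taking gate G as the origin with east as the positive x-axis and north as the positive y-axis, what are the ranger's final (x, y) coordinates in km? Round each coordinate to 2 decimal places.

Leg 1 (055°, 5.1 km): east 5.1 sin 55° = 4.18, north 5.1 cos 55° = 2.93
Leg 2 (125°, 9.1 km): east 9.1 sin 125° = 7.45, north 9.1 cos 125° = -5.22
Leg 3 (171°, 7.0 km): east 7.0 sin 171° = 1.10, north 7.0 cos 171° = -6.91
Summing: 12.73 km east, -9.21 km north → (12.73, -9.21).

(12.73, -9.21)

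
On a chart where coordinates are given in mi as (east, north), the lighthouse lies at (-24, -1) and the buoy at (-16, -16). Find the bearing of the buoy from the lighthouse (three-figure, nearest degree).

Δeast = -16 − -24 = 8.00; Δnorth = -16 − -1 = -15.00.
Bearing = atan2(Δeast, Δnorth) mod 360° = 151.93° ≈ 152°.

152°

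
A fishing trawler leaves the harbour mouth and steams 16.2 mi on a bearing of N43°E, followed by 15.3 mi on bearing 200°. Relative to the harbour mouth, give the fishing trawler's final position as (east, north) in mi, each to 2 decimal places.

(5.82, -2.53)

Leg 1 (N43°E, 16.2 mi): east 16.2 sin 43° = 11.05, north 16.2 cos 43° = 11.85
Leg 2 (200°, 15.3 mi): east 15.3 sin 200° = -5.23, north 15.3 cos 200° = -14.38
Summing: 5.82 mi east, -2.53 mi north → (5.82, -2.53).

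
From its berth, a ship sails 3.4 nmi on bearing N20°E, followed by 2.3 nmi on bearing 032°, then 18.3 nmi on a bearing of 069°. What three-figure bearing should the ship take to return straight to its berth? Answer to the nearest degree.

Leg 1 (N20°E, 3.4 nmi): east 3.4 sin 20° = 1.16, north 3.4 cos 20° = 3.19
Leg 2 (032°, 2.3 nmi): east 2.3 sin 32° = 1.22, north 2.3 cos 32° = 1.95
Leg 3 (069°, 18.3 nmi): east 18.3 sin 69° = 17.08, north 18.3 cos 69° = 6.56
Net displacement: 19.47 east, 11.70 north. Direction back to start is (-19.47, -11.70): bearing = atan2(-19.47, -11.70) mod 360° = 238.98° ≈ 239°.

239°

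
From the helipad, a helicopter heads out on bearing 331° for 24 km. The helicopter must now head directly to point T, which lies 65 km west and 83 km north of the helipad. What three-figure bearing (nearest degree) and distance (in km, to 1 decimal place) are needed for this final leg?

Leg 1 (331°, 24 km): east 24 sin 331° = -11.64, north 24 cos 331° = 20.99
Current position: (-11.64, 20.99). Target: (-65, 83). Remaining: Δeast = -53.36, Δnorth = 62.01.
Bearing = atan2(-53.36, 62.01) mod 360° = 319.28°; distance = √((-53.36)² + (62.01)²) = 81.810 km.

319°, 81.8 km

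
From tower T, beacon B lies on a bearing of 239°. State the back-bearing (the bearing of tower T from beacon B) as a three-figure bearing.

059°

Back-bearing = 239° − 180° = 059°.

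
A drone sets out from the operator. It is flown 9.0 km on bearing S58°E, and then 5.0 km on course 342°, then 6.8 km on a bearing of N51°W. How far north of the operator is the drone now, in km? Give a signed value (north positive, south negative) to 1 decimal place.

Leg 1 (S58°E, 9.0 km): east 9.0 sin 122° = 7.63, north 9.0 cos 122° = -4.77
Leg 2 (342°, 5.0 km): east 5.0 sin 342° = -1.55, north 5.0 cos 342° = 4.76
Leg 3 (N51°W, 6.8 km): east 6.8 sin 309° = -5.28, north 6.8 cos 309° = 4.28
Net north component: 4.27 km.

4.3 km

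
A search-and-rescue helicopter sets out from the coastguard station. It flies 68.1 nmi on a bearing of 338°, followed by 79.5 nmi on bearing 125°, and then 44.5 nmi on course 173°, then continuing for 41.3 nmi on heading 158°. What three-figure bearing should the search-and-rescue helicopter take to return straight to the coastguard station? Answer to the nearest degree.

317°

Leg 1 (338°, 68.1 nmi): east 68.1 sin 338° = -25.51, north 68.1 cos 338° = 63.14
Leg 2 (125°, 79.5 nmi): east 79.5 sin 125° = 65.12, north 79.5 cos 125° = -45.60
Leg 3 (173°, 44.5 nmi): east 44.5 sin 173° = 5.42, north 44.5 cos 173° = -44.17
Leg 4 (158°, 41.3 nmi): east 41.3 sin 158° = 15.47, north 41.3 cos 158° = -38.29
Net displacement: 60.51 east, -64.92 north. Direction back to start is (-60.51, 64.92): bearing = atan2(-60.51, 64.92) mod 360° = 317.01° ≈ 317°.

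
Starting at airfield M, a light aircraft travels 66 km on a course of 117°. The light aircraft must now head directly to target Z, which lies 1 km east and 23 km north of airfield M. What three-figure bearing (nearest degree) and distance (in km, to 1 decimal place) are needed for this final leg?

312°, 78.4 km

Leg 1 (117°, 66 km): east 66 sin 117° = 58.81, north 66 cos 117° = -29.96
Current position: (58.81, -29.96). Target: (1, 23). Remaining: Δeast = -57.81, Δnorth = 52.96.
Bearing = atan2(-57.81, 52.96) mod 360° = 312.50°; distance = √((-57.81)² + (52.96)²) = 78.401 km.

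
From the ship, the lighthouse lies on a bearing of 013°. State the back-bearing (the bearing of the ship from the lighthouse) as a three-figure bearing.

Back-bearing = 013° + 180° = 193°.

193°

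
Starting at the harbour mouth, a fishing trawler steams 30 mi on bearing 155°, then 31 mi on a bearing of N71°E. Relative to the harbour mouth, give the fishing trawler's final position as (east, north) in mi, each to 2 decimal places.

(41.99, -17.10)

Leg 1 (155°, 30 mi): east 30 sin 155° = 12.68, north 30 cos 155° = -27.19
Leg 2 (N71°E, 31 mi): east 31 sin 71° = 29.31, north 31 cos 71° = 10.09
Summing: 41.99 mi east, -17.10 mi north → (41.99, -17.10).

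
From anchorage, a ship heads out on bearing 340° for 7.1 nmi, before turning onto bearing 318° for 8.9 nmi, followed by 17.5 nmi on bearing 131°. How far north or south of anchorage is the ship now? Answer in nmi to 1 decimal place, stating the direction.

Leg 1 (340°, 7.1 nmi): east 7.1 sin 340° = -2.43, north 7.1 cos 340° = 6.67
Leg 2 (318°, 8.9 nmi): east 8.9 sin 318° = -5.96, north 8.9 cos 318° = 6.61
Leg 3 (131°, 17.5 nmi): east 17.5 sin 131° = 13.21, north 17.5 cos 131° = -11.48
Net north component: 1.80 nmi.

1.8 nmi north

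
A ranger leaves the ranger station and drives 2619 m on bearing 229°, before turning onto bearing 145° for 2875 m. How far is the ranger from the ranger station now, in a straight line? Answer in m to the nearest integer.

Leg 1 (229°, 2619 m): east 2619 sin 229° = -1976.58, north 2619 cos 229° = -1718.22
Leg 2 (145°, 2875 m): east 2875 sin 145° = 1649.03, north 2875 cos 145° = -2355.06
Net: -327.55 east, -4073.28 north. Distance = √((-327.55)² + (-4073.28)²) = 4086.430 m.

4086 m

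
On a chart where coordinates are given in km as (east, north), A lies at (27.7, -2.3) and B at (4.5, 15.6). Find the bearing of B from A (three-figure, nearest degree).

308°

Δeast = 4.5 − 27.7 = -23.20; Δnorth = 15.6 − -2.3 = 17.90.
Bearing = atan2(Δeast, Δnorth) mod 360° = 307.65° ≈ 308°.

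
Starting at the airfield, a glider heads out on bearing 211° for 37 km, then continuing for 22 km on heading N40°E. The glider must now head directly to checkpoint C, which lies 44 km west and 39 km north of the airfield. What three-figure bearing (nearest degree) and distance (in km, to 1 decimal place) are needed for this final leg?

324°, 66.5 km

Leg 1 (211°, 37 km): east 37 sin 211° = -19.06, north 37 cos 211° = -31.72
Leg 2 (N40°E, 22 km): east 22 sin 40° = 14.14, north 22 cos 40° = 16.85
Current position: (-4.92, -14.86). Target: (-44, 39). Remaining: Δeast = -39.08, Δnorth = 53.86.
Bearing = atan2(-39.08, 53.86) mod 360° = 324.03°; distance = √((-39.08)² + (53.86)²) = 66.549 km.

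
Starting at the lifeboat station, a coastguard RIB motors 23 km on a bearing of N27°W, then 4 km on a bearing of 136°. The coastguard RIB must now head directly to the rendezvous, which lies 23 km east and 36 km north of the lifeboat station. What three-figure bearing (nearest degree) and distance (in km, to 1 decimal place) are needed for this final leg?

059°, 35.8 km

Leg 1 (N27°W, 23 km): east 23 sin 333° = -10.44, north 23 cos 333° = 20.49
Leg 2 (136°, 4 km): east 4 sin 136° = 2.78, north 4 cos 136° = -2.88
Current position: (-7.66, 17.62). Target: (23, 36). Remaining: Δeast = 30.66, Δnorth = 18.38.
Bearing = atan2(30.66, 18.38) mod 360° = 59.06°; distance = √((30.66)² + (18.38)²) = 35.752 km.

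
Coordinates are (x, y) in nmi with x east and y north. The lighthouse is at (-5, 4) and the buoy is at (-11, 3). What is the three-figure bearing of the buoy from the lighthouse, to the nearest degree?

261°

Δeast = -11 − -5 = -6.00; Δnorth = 3 − 4 = -1.00.
Bearing = atan2(Δeast, Δnorth) mod 360° = 260.54° ≈ 261°.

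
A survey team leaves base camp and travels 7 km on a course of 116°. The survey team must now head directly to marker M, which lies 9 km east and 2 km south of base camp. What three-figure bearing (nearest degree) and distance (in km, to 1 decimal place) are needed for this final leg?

Leg 1 (116°, 7 km): east 7 sin 116° = 6.29, north 7 cos 116° = -3.07
Current position: (6.29, -3.07). Target: (9, -2). Remaining: Δeast = 2.71, Δnorth = 1.07.
Bearing = atan2(2.71, 1.07) mod 360° = 68.47°; distance = √((2.71)² + (1.07)²) = 2.912 km.

068°, 2.9 km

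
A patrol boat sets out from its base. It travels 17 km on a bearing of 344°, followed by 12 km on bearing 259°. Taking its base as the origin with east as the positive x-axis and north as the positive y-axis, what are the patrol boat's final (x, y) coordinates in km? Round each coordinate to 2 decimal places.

Leg 1 (344°, 17 km): east 17 sin 344° = -4.69, north 17 cos 344° = 16.34
Leg 2 (259°, 12 km): east 12 sin 259° = -11.78, north 12 cos 259° = -2.29
Summing: -16.47 km east, 14.05 km north → (-16.47, 14.05).

(-16.47, 14.05)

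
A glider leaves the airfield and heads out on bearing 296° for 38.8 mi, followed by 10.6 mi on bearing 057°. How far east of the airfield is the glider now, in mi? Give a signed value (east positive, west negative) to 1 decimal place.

Leg 1 (296°, 38.8 mi): east 38.8 sin 296° = -34.87, north 38.8 cos 296° = 17.01
Leg 2 (057°, 10.6 mi): east 10.6 sin 57° = 8.89, north 10.6 cos 57° = 5.77
Net east component: -25.98 mi.

-26.0 mi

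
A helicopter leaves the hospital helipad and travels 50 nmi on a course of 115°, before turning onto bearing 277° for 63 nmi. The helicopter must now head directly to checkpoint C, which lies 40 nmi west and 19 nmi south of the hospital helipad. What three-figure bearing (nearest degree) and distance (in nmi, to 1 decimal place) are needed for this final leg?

Leg 1 (115°, 50 nmi): east 50 sin 115° = 45.32, north 50 cos 115° = -21.13
Leg 2 (277°, 63 nmi): east 63 sin 277° = -62.53, north 63 cos 277° = 7.68
Current position: (-17.22, -13.45). Target: (-40, -19). Remaining: Δeast = -22.78, Δnorth = -5.55.
Bearing = atan2(-22.78, -5.55) mod 360° = 256.32°; distance = √((-22.78)² + (-5.55)²) = 23.450 nmi.

256°, 23.5 nmi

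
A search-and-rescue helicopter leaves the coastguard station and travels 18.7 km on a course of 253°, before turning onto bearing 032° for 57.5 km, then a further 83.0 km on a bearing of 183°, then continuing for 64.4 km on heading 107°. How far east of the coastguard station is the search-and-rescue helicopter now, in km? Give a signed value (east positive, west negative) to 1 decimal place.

69.8 km

Leg 1 (253°, 18.7 km): east 18.7 sin 253° = -17.88, north 18.7 cos 253° = -5.47
Leg 2 (032°, 57.5 km): east 57.5 sin 32° = 30.47, north 57.5 cos 32° = 48.76
Leg 3 (183°, 83.0 km): east 83.0 sin 183° = -4.34, north 83.0 cos 183° = -82.89
Leg 4 (107°, 64.4 km): east 64.4 sin 107° = 61.59, north 64.4 cos 107° = -18.83
Net east component: 69.83 km.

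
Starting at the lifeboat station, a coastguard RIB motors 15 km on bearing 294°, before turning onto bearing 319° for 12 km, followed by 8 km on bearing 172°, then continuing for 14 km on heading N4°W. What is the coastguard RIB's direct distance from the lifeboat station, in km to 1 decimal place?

30.2 km

Leg 1 (294°, 15 km): east 15 sin 294° = -13.70, north 15 cos 294° = 6.10
Leg 2 (319°, 12 km): east 12 sin 319° = -7.87, north 12 cos 319° = 9.06
Leg 3 (172°, 8 km): east 8 sin 172° = 1.11, north 8 cos 172° = -7.92
Leg 4 (N4°W, 14 km): east 14 sin 356° = -0.98, north 14 cos 356° = 13.97
Net: -21.44 east, 21.20 north. Distance = √((-21.44)² + (21.20)²) = 30.152 km.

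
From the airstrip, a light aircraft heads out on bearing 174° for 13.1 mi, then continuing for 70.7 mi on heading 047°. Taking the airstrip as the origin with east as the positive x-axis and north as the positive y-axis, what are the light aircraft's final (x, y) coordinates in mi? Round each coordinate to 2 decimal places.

Leg 1 (174°, 13.1 mi): east 13.1 sin 174° = 1.37, north 13.1 cos 174° = -13.03
Leg 2 (047°, 70.7 mi): east 70.7 sin 47° = 51.71, north 70.7 cos 47° = 48.22
Summing: 53.08 mi east, 35.19 mi north → (53.08, 35.19).

(53.08, 35.19)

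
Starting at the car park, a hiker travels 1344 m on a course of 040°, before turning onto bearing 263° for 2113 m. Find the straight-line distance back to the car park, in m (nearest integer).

1455 m

Leg 1 (040°, 1344 m): east 1344 sin 40° = 863.91, north 1344 cos 40° = 1029.56
Leg 2 (263°, 2113 m): east 2113 sin 263° = -2097.25, north 2113 cos 263° = -257.51
Net: -1233.34 east, 772.05 north. Distance = √((-1233.34)² + (772.05)²) = 1455.061 m.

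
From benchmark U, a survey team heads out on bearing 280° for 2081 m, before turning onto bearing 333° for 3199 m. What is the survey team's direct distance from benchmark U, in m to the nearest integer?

Leg 1 (280°, 2081 m): east 2081 sin 280° = -2049.38, north 2081 cos 280° = 361.36
Leg 2 (333°, 3199 m): east 3199 sin 333° = -1452.32, north 3199 cos 333° = 2850.33
Net: -3501.70 east, 3211.69 north. Distance = √((-3501.70)² + (3211.69)²) = 4751.512 m.

4752 m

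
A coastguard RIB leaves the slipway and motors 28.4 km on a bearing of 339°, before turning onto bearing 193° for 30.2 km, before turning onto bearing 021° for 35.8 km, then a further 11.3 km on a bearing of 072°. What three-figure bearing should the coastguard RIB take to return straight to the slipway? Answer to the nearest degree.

Leg 1 (339°, 28.4 km): east 28.4 sin 339° = -10.18, north 28.4 cos 339° = 26.51
Leg 2 (193°, 30.2 km): east 30.2 sin 193° = -6.79, north 30.2 cos 193° = -29.43
Leg 3 (021°, 35.8 km): east 35.8 sin 21° = 12.83, north 35.8 cos 21° = 33.42
Leg 4 (072°, 11.3 km): east 11.3 sin 72° = 10.75, north 11.3 cos 72° = 3.49
Net displacement: 6.61 east, 34.00 north. Direction back to start is (-6.61, -34.00): bearing = atan2(-6.61, -34.00) mod 360° = 190.99° ≈ 191°.

191°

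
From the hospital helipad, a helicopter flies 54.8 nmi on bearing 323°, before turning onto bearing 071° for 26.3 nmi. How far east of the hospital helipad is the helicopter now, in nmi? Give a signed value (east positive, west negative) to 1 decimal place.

-8.1 nmi

Leg 1 (323°, 54.8 nmi): east 54.8 sin 323° = -32.98, north 54.8 cos 323° = 43.77
Leg 2 (071°, 26.3 nmi): east 26.3 sin 71° = 24.87, north 26.3 cos 71° = 8.56
Net east component: -8.11 nmi.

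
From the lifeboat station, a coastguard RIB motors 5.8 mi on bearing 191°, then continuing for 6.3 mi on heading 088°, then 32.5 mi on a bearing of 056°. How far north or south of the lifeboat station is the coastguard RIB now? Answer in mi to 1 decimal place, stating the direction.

Leg 1 (191°, 5.8 mi): east 5.8 sin 191° = -1.11, north 5.8 cos 191° = -5.69
Leg 2 (088°, 6.3 mi): east 6.3 sin 88° = 6.30, north 6.3 cos 88° = 0.22
Leg 3 (056°, 32.5 mi): east 32.5 sin 56° = 26.94, north 32.5 cos 56° = 18.17
Net north component: 12.70 mi.

12.7 mi north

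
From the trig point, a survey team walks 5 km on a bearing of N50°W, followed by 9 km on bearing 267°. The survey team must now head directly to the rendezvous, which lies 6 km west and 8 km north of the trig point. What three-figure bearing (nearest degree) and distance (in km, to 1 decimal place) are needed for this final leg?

052°, 8.6 km

Leg 1 (N50°W, 5 km): east 5 sin 310° = -3.83, north 5 cos 310° = 3.21
Leg 2 (267°, 9 km): east 9 sin 267° = -8.99, north 9 cos 267° = -0.47
Current position: (-12.82, 2.74). Target: (-6, 8). Remaining: Δeast = 6.82, Δnorth = 5.26.
Bearing = atan2(6.82, 5.26) mod 360° = 52.37°; distance = √((6.82)² + (5.26)²) = 8.609 km.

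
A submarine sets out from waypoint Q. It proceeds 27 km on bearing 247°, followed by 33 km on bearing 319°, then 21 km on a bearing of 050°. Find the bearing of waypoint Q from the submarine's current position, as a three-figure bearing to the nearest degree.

Leg 1 (247°, 27 km): east 27 sin 247° = -24.85, north 27 cos 247° = -10.55
Leg 2 (319°, 33 km): east 33 sin 319° = -21.65, north 33 cos 319° = 24.91
Leg 3 (050°, 21 km): east 21 sin 50° = 16.09, north 21 cos 50° = 13.50
Net displacement: -30.42 east, 27.85 north. Direction back to start is (30.42, -27.85): bearing = atan2(30.42, -27.85) mod 360° = 132.48° ≈ 132°.

132°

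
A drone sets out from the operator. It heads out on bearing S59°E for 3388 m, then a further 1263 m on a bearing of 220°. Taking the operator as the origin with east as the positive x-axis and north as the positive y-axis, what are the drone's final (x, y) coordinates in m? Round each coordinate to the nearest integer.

Leg 1 (S59°E, 3388 m): east 3388 sin 121° = 2904.08, north 3388 cos 121° = -1744.95
Leg 2 (220°, 1263 m): east 1263 sin 220° = -811.84, north 1263 cos 220° = -967.51
Summing: 2092.24 m east, -2712.46 m north → (2092, -2712).

(2092, -2712)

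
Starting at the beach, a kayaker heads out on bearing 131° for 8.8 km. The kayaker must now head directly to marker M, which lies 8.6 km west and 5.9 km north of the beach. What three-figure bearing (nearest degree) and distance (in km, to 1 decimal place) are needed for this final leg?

307°, 19.2 km

Leg 1 (131°, 8.8 km): east 8.8 sin 131° = 6.64, north 8.8 cos 131° = -5.77
Current position: (6.64, -5.77). Target: (-8.6, 5.9). Remaining: Δeast = -15.24, Δnorth = 11.67.
Bearing = atan2(-15.24, 11.67) mod 360° = 307.45°; distance = √((-15.24)² + (11.67)²) = 19.198 km.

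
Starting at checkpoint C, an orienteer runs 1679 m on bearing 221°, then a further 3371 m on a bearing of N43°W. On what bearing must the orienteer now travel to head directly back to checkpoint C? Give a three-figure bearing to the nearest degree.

109°

Leg 1 (221°, 1679 m): east 1679 sin 221° = -1101.52, north 1679 cos 221° = -1267.16
Leg 2 (N43°W, 3371 m): east 3371 sin 317° = -2299.02, north 3371 cos 317° = 2465.39
Net displacement: -3400.54 east, 1198.24 north. Direction back to start is (3400.54, -1198.24): bearing = atan2(3400.54, -1198.24) mod 360° = 109.41° ≈ 109°.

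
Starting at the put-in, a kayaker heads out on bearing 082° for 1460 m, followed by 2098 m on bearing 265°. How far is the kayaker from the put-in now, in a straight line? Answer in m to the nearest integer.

645 m

Leg 1 (082°, 1460 m): east 1460 sin 82° = 1445.79, north 1460 cos 82° = 203.19
Leg 2 (265°, 2098 m): east 2098 sin 265° = -2090.02, north 2098 cos 265° = -182.85
Net: -644.23 east, 20.34 north. Distance = √((-644.23)² + (20.34)²) = 644.546 m.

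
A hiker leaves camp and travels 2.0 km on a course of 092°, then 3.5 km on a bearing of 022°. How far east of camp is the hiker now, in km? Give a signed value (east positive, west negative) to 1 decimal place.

3.3 km

Leg 1 (092°, 2.0 km): east 2.0 sin 92° = 2.00, north 2.0 cos 92° = -0.07
Leg 2 (022°, 3.5 km): east 3.5 sin 22° = 1.31, north 3.5 cos 22° = 3.25
Net east component: 3.31 km.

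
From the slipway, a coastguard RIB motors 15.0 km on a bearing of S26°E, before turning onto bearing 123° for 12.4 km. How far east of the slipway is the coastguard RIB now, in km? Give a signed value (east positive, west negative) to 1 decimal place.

17.0 km

Leg 1 (S26°E, 15.0 km): east 15.0 sin 154° = 6.58, north 15.0 cos 154° = -13.48
Leg 2 (123°, 12.4 km): east 12.4 sin 123° = 10.40, north 12.4 cos 123° = -6.75
Net east component: 16.98 km.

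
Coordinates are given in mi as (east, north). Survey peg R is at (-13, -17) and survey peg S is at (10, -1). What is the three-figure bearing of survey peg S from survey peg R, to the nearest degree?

Δeast = 10 − -13 = 23.00; Δnorth = -1 − -17 = 16.00.
Bearing = atan2(Δeast, Δnorth) mod 360° = 55.18° ≈ 055°.

055°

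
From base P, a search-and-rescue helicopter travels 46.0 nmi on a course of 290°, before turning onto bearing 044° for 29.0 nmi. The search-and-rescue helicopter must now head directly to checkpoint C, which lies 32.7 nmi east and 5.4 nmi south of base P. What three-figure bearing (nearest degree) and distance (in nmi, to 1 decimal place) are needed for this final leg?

127°, 69.8 nmi

Leg 1 (290°, 46.0 nmi): east 46.0 sin 290° = -43.23, north 46.0 cos 290° = 15.73
Leg 2 (044°, 29.0 nmi): east 29.0 sin 44° = 20.15, north 29.0 cos 44° = 20.86
Current position: (-23.08, 36.59). Target: (32.7, -5.4). Remaining: Δeast = 55.78, Δnorth = -41.99.
Bearing = atan2(55.78, -41.99) mod 360° = 126.97°; distance = √((55.78)² + (-41.99)²) = 69.821 nmi.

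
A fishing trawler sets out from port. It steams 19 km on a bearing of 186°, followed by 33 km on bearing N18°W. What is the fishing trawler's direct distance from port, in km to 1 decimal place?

Leg 1 (186°, 19 km): east 19 sin 186° = -1.99, north 19 cos 186° = -18.90
Leg 2 (N18°W, 33 km): east 33 sin 342° = -10.20, north 33 cos 342° = 31.38
Net: -12.18 east, 12.49 north. Distance = √((-12.18)² + (12.49)²) = 17.447 km.

17.4 km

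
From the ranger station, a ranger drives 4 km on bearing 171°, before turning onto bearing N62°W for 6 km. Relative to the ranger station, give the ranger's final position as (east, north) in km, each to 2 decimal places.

Leg 1 (171°, 4 km): east 4 sin 171° = 0.63, north 4 cos 171° = -3.95
Leg 2 (N62°W, 6 km): east 6 sin 298° = -5.30, north 6 cos 298° = 2.82
Summing: -4.67 km east, -1.13 km north → (-4.67, -1.13).

(-4.67, -1.13)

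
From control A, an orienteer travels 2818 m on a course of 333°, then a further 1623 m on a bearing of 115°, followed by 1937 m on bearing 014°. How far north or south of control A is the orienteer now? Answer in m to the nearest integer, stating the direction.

3704 m north

Leg 1 (333°, 2818 m): east 2818 sin 333° = -1279.35, north 2818 cos 333° = 2510.86
Leg 2 (115°, 1623 m): east 1623 sin 115° = 1470.94, north 1623 cos 115° = -685.91
Leg 3 (014°, 1937 m): east 1937 sin 14° = 468.60, north 1937 cos 14° = 1879.46
Net north component: 3704.41 m.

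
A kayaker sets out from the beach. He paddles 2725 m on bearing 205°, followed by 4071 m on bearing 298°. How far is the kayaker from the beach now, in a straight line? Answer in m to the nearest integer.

4779 m

Leg 1 (205°, 2725 m): east 2725 sin 205° = -1151.63, north 2725 cos 205° = -2469.69
Leg 2 (298°, 4071 m): east 4071 sin 298° = -3594.48, north 4071 cos 298° = 1911.22
Net: -4746.11 east, -558.47 north. Distance = √((-4746.11)² + (-558.47)²) = 4778.859 m.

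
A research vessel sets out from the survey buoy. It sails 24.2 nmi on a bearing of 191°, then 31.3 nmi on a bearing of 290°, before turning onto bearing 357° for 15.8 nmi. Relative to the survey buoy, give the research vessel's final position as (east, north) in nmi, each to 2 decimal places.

Leg 1 (191°, 24.2 nmi): east 24.2 sin 191° = -4.62, north 24.2 cos 191° = -23.76
Leg 2 (290°, 31.3 nmi): east 31.3 sin 290° = -29.41, north 31.3 cos 290° = 10.71
Leg 3 (357°, 15.8 nmi): east 15.8 sin 357° = -0.83, north 15.8 cos 357° = 15.78
Summing: -34.86 nmi east, 2.73 nmi north → (-34.86, 2.73).

(-34.86, 2.73)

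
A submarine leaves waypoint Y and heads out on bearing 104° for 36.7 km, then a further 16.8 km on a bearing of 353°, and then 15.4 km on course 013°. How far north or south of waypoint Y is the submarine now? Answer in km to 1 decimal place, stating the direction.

22.8 km north

Leg 1 (104°, 36.7 km): east 36.7 sin 104° = 35.61, north 36.7 cos 104° = -8.88
Leg 2 (353°, 16.8 km): east 16.8 sin 353° = -2.05, north 16.8 cos 353° = 16.67
Leg 3 (013°, 15.4 km): east 15.4 sin 13° = 3.46, north 15.4 cos 13° = 15.01
Net north component: 22.80 km.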